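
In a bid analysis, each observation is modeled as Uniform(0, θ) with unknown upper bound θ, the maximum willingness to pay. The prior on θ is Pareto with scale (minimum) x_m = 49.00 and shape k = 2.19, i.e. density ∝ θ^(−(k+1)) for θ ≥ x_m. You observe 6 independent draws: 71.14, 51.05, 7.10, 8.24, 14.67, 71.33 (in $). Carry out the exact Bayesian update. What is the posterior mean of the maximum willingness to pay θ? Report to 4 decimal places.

A Pareto(scale x_m, shape k) prior on the upper bound θ of Uniform(0, θ) is conjugate: posterior is Pareto(max(x_m, max xᵢ), k + n).
Sample maximum = 71.33; prior scale x_m = 49.00 → posterior scale = max = 71.33.
Posterior shape = 2.19 + 6 = 8.19.
E[θ|data] = k·x_m/(k−1) = 8.19·71.33/7.19 = 81.2507.

81.2507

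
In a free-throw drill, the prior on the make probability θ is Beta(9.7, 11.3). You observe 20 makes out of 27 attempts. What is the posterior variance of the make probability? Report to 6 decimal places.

The Beta prior is conjugate to a Binomial/Bernoulli likelihood; the update adds successes to α and failures to β.
Posterior: Beta(α+k, β+n−k) = Beta(9.7+20, 11.3+7) = Beta(29.7, 18.3).
Var = αβ/((α+β)²(α+β+1)) = 29.7·18.3/(48.0²·49.0) = 0.004814.

0.004814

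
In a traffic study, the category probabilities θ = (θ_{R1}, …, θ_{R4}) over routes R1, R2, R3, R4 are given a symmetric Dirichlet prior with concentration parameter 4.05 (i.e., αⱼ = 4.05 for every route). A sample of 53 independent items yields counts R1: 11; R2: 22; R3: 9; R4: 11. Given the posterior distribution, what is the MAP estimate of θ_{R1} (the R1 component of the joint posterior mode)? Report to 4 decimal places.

0.2155

The Dirichlet prior is conjugate to the Multinomial likelihood: each posterior αⱼ = prior αⱼ + observed count nⱼ.
Posterior concentration: (15.05, 26.05, 13.05, 15.05), total = 69.20.
Joint mode component: (α_{R1}−1)/(Σα−K) = 14.05/65.20 = 0.2155.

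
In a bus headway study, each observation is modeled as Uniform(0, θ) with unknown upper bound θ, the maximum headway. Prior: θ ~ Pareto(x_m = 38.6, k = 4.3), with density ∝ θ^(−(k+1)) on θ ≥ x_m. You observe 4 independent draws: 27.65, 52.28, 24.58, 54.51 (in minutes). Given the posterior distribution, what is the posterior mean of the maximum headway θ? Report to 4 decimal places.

A Pareto(scale x_m, shape k) prior on the upper bound θ of Uniform(0, θ) is conjugate: posterior is Pareto(max(x_m, max xᵢ), k + n).
Sample maximum = 54.51; prior scale x_m = 38.6 → posterior scale = max = 54.51.
Posterior shape = 4.3 + 4 = 8.3.
E[θ|data] = k·x_m/(k−1) = 8.3·54.51/7.3 = 61.9771.

61.9771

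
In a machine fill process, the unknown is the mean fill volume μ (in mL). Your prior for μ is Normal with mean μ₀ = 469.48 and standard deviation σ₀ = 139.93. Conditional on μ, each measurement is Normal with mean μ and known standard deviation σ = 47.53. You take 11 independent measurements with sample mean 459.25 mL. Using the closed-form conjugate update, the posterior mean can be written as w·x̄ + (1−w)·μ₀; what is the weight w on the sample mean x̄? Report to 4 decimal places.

For Normal data with known variance σ², a Normal(μ₀, σ₀²) prior on μ is conjugate. Posterior precision = 1/σ₀² + n/σ²; posterior mean is the precision-weighted average of μ₀ and x̄.
σ₀² = 139.93² = 19580.4049, σ² = 47.53² = 2259.1009. Prior precision 1/σ₀² = 1/19580.4049; data precision n/σ² = 11/2259.1009.
w = (n/σ²)/(1/σ₀² + n/σ²) = n·σ₀²/(σ² + n·σ₀²) = 11·19580.4049/(2259.1009 + 11·19580.4049) = 215384.4539/217643.5548 = 0.9896.

0.9896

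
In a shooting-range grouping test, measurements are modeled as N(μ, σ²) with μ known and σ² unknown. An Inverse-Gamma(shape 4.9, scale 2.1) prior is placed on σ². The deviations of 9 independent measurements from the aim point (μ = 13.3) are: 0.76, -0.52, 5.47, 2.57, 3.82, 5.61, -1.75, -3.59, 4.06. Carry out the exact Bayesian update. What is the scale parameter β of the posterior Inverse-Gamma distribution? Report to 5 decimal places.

With known mean μ and an Inverse-Gamma(α, β) prior on σ², the Normal likelihood is conjugate: posterior is Inv-Gamma(α + n/2, β + Σ(xᵢ−μ)²/2).
Σ(xᵢ−μ)² = (0.76)² + (-0.52)² + (5.47)² + (2.57)² + (3.82)² + (5.61)² + (-1.75)² + (-3.59)² + (4.06)² = 115.8725.
Posterior: Inv-Gamma(4.9 + 9/2, 2.1 + 115.8725/2) = Inv-Gamma(9.40, 60.03625).
Posterior β = 60.03625.

60.03625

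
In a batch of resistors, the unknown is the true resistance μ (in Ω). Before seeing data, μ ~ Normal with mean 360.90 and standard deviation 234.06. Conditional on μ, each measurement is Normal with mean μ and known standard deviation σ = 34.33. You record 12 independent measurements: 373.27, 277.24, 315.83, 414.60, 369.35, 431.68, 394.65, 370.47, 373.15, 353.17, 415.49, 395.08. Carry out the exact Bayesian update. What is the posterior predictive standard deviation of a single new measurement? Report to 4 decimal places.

35.7293

For Normal data with known variance σ², a Normal(μ₀, σ₀²) prior on μ is conjugate. Posterior precision = 1/σ₀² + n/σ²; posterior mean is the precision-weighted average of μ₀ and x̄.
σ₀² = 234.06² = 54784.0836, σ² = 34.33² = 1178.5489; σ² + n·σ₀² = 1178.5489 + 12·54784.0836 = 658587.5521.
Posterior precision = 1/σ₀² + n/σ² = 1/54784.0836 + 12/1178.5489 = (σ² + n·σ₀²)/(σ₀²σ²) = 658587.5521/(54784.0836·1178.5489); posterior variance σₙ² = σ₀²σ²/(σ² + n·σ₀²) = 54784.0836·1178.5489/658587.5521 = 98.036656.
Predictive variance for one new observation = σₙ² + σ² = 54784.0836·1178.5489/658587.5521 + 1178.5489 = σ²·(σ₀² + 658587.5521)/658587.5521 = 1178.5489·713371.6357/658587.5521 = 1276.585556; SD = √(1178.5489·713371.6357/658587.5521) = 35.7293.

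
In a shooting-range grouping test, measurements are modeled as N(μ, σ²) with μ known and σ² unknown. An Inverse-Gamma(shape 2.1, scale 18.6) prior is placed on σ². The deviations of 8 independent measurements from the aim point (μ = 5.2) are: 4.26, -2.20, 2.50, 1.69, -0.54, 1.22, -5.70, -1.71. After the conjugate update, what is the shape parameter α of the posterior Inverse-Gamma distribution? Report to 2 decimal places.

With known mean μ and an Inverse-Gamma(α, β) prior on σ², the Normal likelihood is conjugate: posterior is Inv-Gamma(α + n/2, β + Σ(xᵢ−μ)²/2).
Σ(xᵢ−μ)² = (4.26)² + (-2.20)² + (2.50)² + (1.69)² + (-0.54)² + (1.22)² + (-5.70)² + (-1.71)² = 69.2878.
Posterior: Inv-Gamma(2.1 + 8/2, 18.6 + 69.2878/2) = Inv-Gamma(6.10, 53.24390).
Posterior α = 6.10.

6.10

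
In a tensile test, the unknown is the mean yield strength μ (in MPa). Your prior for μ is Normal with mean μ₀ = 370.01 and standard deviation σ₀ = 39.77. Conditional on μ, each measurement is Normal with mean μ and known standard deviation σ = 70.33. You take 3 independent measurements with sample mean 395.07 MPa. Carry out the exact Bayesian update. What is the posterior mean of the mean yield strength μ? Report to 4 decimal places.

For Normal data with known variance σ², a Normal(μ₀, σ₀²) prior on μ is conjugate. Posterior precision = 1/σ₀² + n/σ²; posterior mean is the precision-weighted average of μ₀ and x̄.
n·x̄ = 3·395.07 = 1185.21.
σ₀² = 39.77² = 1581.6529, σ² = 70.33² = 4946.3089; σ² + n·σ₀² = 4946.3089 + 3·1581.6529 = 9691.2676.
Posterior mean = (μ₀/σ₀² + n·x̄/σ²)/(1/σ₀² + n/σ²) = (σ²·μ₀ + σ₀²·n·x̄)/(σ² + n·σ₀²) = (4946.3089·370.01 + 1581.6529·1185.21)/9691.2676 = 3704774.589698/9691.2676 = 382.2797.

382.2797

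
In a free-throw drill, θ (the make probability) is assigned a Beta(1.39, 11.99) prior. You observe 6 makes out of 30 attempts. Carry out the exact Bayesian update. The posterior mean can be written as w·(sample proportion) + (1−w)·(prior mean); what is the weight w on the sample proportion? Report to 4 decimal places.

The Beta prior is conjugate to a Binomial/Bernoulli likelihood; the update adds successes to α and failures to β.
Posterior mean = (α₀+k)/(α₀+β₀+n) = [n/(α₀+β₀+n)]·(k/n) + [(α₀+β₀)/(α₀+β₀+n)]·α₀/(α₀+β₀), so only n and the prior enter the weight.
The weight on the data is w = n/(α₀+β₀+n) = 30/(1.39+11.99+30) = 30/43.38 = 0.6916.

0.6916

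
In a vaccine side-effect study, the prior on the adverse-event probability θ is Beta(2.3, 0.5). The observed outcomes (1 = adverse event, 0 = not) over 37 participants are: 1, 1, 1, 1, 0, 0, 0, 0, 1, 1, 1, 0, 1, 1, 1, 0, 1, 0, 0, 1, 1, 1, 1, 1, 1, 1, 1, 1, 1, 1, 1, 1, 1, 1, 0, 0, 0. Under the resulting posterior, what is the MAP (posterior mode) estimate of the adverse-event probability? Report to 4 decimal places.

The Beta prior is conjugate to a Binomial/Bernoulli likelihood; the update adds successes to α and failures to β.
Posterior: Beta(α+k, β+n−k) = Beta(2.3+26, 0.5+11) = Beta(28.3, 11.5).
Mode of Beta(a,b) for a,b>1 is (a−1)/(a+b−2) = 27.3/37.8 = 0.7222.

0.7222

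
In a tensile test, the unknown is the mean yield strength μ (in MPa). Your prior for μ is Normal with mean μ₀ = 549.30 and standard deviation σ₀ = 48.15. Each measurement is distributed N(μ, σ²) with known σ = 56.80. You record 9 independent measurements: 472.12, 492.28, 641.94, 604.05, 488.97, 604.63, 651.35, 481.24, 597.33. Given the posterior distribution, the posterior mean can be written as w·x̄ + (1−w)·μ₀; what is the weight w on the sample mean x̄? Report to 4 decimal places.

For Normal data with known variance σ², a Normal(μ₀, σ₀²) prior on μ is conjugate. Posterior precision = 1/σ₀² + n/σ²; posterior mean is the precision-weighted average of μ₀ and x̄.
σ₀² = 48.15² = 2318.4225, σ² = 56.80² = 3226.24. Prior precision 1/σ₀² = 1/2318.4225; data precision n/σ² = 9/3226.24.
w = (n/σ²)/(1/σ₀² + n/σ²) = n·σ₀²/(σ² + n·σ₀²) = 9·2318.4225/(3226.24 + 9·2318.4225) = 20865.8025/24092.0425 = 0.8661.

0.8661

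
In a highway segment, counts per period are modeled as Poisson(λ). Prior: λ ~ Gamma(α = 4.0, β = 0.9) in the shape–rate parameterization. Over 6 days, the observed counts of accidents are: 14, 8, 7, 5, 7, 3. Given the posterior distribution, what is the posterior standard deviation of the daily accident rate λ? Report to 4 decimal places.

1.0041

With a Gamma(shape α, rate β) prior, the Poisson likelihood is conjugate: the posterior is Gamma(α + ΣXᵢ, β + n).
Sum of counts S = 44 over n = 6 days.
Posterior: Gamma(α+S, β+n) = Gamma(4.0+44, 0.9+6) = Gamma(48.0, 6.9).
SD = √α/β = √48.0/6.9 = 1.0041.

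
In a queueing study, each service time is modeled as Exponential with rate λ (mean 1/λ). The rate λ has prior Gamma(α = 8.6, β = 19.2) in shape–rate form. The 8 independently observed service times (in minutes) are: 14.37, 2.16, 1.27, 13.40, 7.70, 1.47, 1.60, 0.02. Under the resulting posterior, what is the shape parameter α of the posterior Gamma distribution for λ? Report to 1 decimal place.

With a Gamma(shape α, rate β) prior on the exponential rate λ, the posterior after n observations with total T = Σxᵢ is Gamma(α+n, β+T).
Sum of observations T = 41.99 minutes; n = 8.
Posterior: Gamma(8.6+8, 19.2+41.99) = Gamma(16.6, 61.19).
Posterior α = 16.6.

16.6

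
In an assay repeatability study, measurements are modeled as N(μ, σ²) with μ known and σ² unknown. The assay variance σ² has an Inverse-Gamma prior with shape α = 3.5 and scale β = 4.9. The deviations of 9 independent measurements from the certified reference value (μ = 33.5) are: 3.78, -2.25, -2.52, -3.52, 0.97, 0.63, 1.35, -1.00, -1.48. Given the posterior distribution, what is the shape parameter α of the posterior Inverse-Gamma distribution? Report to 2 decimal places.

8.00

With known mean μ and an Inverse-Gamma(α, β) prior on σ², the Normal likelihood is conjugate: posterior is Inv-Gamma(α + n/2, β + Σ(xᵢ−μ)²/2).
Σ(xᵢ−μ)² = (3.78)² + (-2.25)² + (-2.52)² + (-3.52)² + (0.97)² + (0.63)² + (1.35)² + (-1.00)² + (-1.48)² = 44.4424.
Posterior: Inv-Gamma(3.5 + 9/2, 4.9 + 44.4424/2) = Inv-Gamma(8.00, 27.12120).
Posterior α = 8.00.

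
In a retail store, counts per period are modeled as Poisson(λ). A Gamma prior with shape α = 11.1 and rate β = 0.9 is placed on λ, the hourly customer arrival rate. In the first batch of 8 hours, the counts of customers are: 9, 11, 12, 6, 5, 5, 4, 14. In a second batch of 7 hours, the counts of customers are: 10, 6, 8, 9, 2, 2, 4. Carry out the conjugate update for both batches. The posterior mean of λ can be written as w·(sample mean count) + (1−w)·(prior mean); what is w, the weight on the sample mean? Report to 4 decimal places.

With a Gamma(shape α, rate β) prior, the Poisson likelihood is conjugate: the posterior is Gamma(α + ΣXᵢ, β + n).
Total number of hours: n = 8 + 7 = 15.
Posterior mean = (α₀+S)/(β₀+n) = [n/(β₀+n)]·(S/n) + [β₀/(β₀+n)]·(α₀/β₀), so only n and β₀ enter the weight.
Weight on data w = n/(β₀+n) = 15/(0.9+15) = 15/15.9 = 0.9434.

0.9434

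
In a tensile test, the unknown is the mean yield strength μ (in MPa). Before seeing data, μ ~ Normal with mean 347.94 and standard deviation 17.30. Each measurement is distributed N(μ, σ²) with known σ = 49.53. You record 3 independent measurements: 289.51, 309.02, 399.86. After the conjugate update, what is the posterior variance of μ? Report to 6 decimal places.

For Normal data with known variance σ², a Normal(μ₀, σ₀²) prior on μ is conjugate. Posterior precision = 1/σ₀² + n/σ²; posterior mean is the precision-weighted average of μ₀ and x̄.
σ₀² = 17.30² = 299.29, σ² = 49.53² = 2453.2209; σ² + n·σ₀² = 2453.2209 + 3·299.29 = 3351.0909.
Posterior precision = 1/σ₀² + n/σ² = 1/299.29 + 3/2453.2209 = (σ² + n·σ₀²)/(σ₀²σ²) = 3351.0909/(299.29·2453.2209); posterior variance σₙ² = σ₀²σ²/(σ² + n·σ₀²) = 299.29·2453.2209/3351.0909 = 219.100139.

219.100139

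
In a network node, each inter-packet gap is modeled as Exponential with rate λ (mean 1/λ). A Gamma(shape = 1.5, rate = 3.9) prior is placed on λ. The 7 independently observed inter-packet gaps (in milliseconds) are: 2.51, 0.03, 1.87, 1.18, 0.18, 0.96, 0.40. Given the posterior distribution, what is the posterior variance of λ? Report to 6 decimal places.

0.069866

With a Gamma(shape α, rate β) prior on the exponential rate λ, the posterior after n observations with total T = Σxᵢ is Gamma(α+n, β+T).
Sum of observations T = 7.13 milliseconds; n = 7.
Posterior: Gamma(1.5+7, 3.9+7.13) = Gamma(8.5, 11.03).
Var = α/β² = 0.069866.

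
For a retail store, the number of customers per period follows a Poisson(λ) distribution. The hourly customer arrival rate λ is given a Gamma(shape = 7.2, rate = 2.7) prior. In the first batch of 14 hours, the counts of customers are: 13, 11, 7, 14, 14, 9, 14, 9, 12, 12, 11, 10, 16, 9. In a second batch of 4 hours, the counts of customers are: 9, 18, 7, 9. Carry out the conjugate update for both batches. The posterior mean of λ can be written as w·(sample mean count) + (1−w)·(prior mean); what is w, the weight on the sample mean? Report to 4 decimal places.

With a Gamma(shape α, rate β) prior, the Poisson likelihood is conjugate: the posterior is Gamma(α + ΣXᵢ, β + n).
Total number of hours: n = 14 + 4 = 18.
Posterior mean = (α₀+S)/(β₀+n) = [n/(β₀+n)]·(S/n) + [β₀/(β₀+n)]·(α₀/β₀), so only n and β₀ enter the weight.
Weight on data w = n/(β₀+n) = 18/(2.7+18) = 18/20.7 = 0.8696.

0.8696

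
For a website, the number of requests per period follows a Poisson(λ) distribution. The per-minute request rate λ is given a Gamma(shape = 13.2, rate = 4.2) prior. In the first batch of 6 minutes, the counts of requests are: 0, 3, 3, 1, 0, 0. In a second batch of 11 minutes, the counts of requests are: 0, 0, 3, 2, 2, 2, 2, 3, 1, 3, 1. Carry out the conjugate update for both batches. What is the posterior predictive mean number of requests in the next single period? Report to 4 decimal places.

1.8491

With a Gamma(shape α, rate β) prior, the Poisson likelihood is conjugate: the posterior is Gamma(α + ΣXᵢ, β + n).
Batch 1: sum of counts S = 7 over n = 6 minutes.
After batch 1: Gamma(α+S, β+n) = Gamma(13.2+7, 4.2+6) = Gamma(20.2, 10.2).
Batch 2: sum of counts S = 19 over n = 11 minutes.
After batch 2: Gamma(α+S, β+n) = Gamma(20.2+19, 10.2+11) = Gamma(39.2, 21.2).
The predictive distribution for one future period is NegBinom with mean α/β = 1.8491.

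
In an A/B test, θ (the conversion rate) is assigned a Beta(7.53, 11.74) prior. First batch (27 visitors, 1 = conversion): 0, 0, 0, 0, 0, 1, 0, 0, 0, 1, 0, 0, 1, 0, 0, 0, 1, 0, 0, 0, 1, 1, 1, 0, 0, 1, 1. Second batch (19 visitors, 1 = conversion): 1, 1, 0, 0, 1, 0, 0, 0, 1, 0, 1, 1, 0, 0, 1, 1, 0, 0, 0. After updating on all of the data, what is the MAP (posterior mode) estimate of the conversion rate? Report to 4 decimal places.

0.3719

The Beta prior is conjugate to a Binomial/Bernoulli likelihood; the update adds successes to α and failures to β.
After batch 1: Beta(7.53+9, 11.74+18) = Beta(16.53, 29.74).
After batch 2: Beta(16.53+8, 29.74+11) = Beta(24.53, 40.74).
Mode of Beta(a,b) for a,b>1 is (a−1)/(a+b−2) = 23.53/63.27 = 0.3719.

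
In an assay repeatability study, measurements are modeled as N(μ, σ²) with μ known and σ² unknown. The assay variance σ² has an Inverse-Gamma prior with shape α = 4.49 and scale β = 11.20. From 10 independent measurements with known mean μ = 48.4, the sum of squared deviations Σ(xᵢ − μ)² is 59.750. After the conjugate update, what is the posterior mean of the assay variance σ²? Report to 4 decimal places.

4.8380

With known mean μ and an Inverse-Gamma(α, β) prior on σ², the Normal likelihood is conjugate: posterior is Inv-Gamma(α + n/2, β + Σ(xᵢ−μ)²/2).
Posterior: Inv-Gamma(4.49 + 10/2, 11.20 + 59.750/2) = Inv-Gamma(9.49, 41.0750).
E[σ²|data] = β/(α−1) = 41.0750/8.49 = 4.8380.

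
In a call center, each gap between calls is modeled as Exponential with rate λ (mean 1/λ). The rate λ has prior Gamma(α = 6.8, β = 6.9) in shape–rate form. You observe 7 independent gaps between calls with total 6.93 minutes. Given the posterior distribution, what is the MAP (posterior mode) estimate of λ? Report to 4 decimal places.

0.9255

With a Gamma(shape α, rate β) prior on the exponential rate λ, the posterior after n observations with total T = Σxᵢ is Gamma(α+n, β+T).
Posterior: Gamma(6.8+7, 6.9+6.93) = Gamma(13.8, 13.83).
Mode = (α−1)/β = 0.9255.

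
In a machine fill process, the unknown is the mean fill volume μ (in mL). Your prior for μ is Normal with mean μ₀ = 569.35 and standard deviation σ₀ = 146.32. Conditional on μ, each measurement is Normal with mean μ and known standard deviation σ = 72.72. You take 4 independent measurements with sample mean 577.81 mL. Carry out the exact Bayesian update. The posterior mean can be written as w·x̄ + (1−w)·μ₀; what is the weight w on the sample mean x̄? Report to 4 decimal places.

For Normal data with known variance σ², a Normal(μ₀, σ₀²) prior on μ is conjugate. Posterior precision = 1/σ₀² + n/σ²; posterior mean is the precision-weighted average of μ₀ and x̄.
σ₀² = 146.32² = 21409.5424, σ² = 72.72² = 5288.1984. Prior precision 1/σ₀² = 1/21409.5424; data precision n/σ² = 4/5288.1984.
w = (n/σ²)/(1/σ₀² + n/σ²) = n·σ₀²/(σ² + n·σ₀²) = 4·21409.5424/(5288.1984 + 4·21409.5424) = 85638.1696/90926.368 = 0.9418.

0.9418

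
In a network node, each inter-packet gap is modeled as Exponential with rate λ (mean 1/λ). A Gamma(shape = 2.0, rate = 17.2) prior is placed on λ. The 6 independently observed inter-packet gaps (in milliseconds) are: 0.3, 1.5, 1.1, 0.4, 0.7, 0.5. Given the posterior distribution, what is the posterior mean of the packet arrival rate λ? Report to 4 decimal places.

0.3687

With a Gamma(shape α, rate β) prior on the exponential rate λ, the posterior after n observations with total T = Σxᵢ is Gamma(α+n, β+T).
Sum of observations T = 4.5 milliseconds; n = 6.
Posterior: Gamma(2.0+6, 17.2+4.5) = Gamma(8.0, 21.7).
Posterior mean of λ = α/β = 8.0/21.7 = 0.3687.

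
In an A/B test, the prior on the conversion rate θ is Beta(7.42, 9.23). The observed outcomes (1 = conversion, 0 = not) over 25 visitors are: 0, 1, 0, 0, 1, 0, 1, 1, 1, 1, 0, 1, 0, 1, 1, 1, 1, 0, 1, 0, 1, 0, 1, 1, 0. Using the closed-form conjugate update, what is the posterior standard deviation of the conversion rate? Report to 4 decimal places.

0.0763

The Beta prior is conjugate to a Binomial/Bernoulli likelihood; the update adds successes to α and failures to β.
Posterior: Beta(α+k, β+n−k) = Beta(7.42+15, 9.23+10) = Beta(22.42, 19.23).
Var = αβ/((α+β)²(α+β+1)) = 22.42·19.23/(41.65²·42.65) = 0.00582728; SD = √0.00582728 = 0.0763.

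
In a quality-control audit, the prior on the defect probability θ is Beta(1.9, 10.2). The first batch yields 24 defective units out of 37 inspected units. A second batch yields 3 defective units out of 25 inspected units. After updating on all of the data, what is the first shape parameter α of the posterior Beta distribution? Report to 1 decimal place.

The Beta prior is conjugate to a Binomial/Bernoulli likelihood; the update adds successes to α and failures to β.
After batch 1: Beta(1.9+24, 10.2+13) = Beta(25.9, 23.2).
After batch 2: Beta(25.9+3, 23.2+22) = Beta(28.9, 45.2).
Posterior α = 28.9.

28.9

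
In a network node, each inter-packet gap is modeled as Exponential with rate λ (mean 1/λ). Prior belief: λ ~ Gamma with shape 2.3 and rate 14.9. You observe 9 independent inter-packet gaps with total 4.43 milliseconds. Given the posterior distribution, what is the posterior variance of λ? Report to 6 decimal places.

With a Gamma(shape α, rate β) prior on the exponential rate λ, the posterior after n observations with total T = Σxᵢ is Gamma(α+n, β+T).
Posterior: Gamma(2.3+9, 14.9+4.43) = Gamma(11.3, 19.33).
Var = α/β² = 0.030242.

0.030242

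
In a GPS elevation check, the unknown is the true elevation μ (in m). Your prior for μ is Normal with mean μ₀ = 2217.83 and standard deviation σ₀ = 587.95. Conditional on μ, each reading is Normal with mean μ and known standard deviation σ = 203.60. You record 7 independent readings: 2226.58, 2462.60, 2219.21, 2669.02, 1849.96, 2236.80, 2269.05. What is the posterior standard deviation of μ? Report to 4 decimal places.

For Normal data with known variance σ², a Normal(μ₀, σ₀²) prior on μ is conjugate. Posterior precision = 1/σ₀² + n/σ²; posterior mean is the precision-weighted average of μ₀ and x̄.
σ₀² = 587.95² = 345685.2025, σ² = 203.60² = 41452.96; σ² + n·σ₀² = 41452.96 + 7·345685.2025 = 2461249.3775.
Posterior precision = 1/σ₀² + n/σ² = 1/345685.2025 + 7/41452.96 = (σ² + n·σ₀²)/(σ₀²σ²) = 2461249.3775/(345685.2025·41452.96); posterior variance σₙ² = σ₀²σ²/(σ² + n·σ₀²) = 345685.2025·41452.96/2461249.3775 = 5822.114168.
Posterior SD = √σₙ² = √(345685.2025·41452.96/2461249.3775) = 76.3028.

76.3028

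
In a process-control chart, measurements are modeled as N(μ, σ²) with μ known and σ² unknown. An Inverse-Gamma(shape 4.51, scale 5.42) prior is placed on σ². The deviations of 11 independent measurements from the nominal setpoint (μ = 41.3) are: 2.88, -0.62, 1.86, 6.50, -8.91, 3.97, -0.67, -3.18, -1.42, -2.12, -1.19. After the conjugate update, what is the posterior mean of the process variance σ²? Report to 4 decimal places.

9.9259

With known mean μ and an Inverse-Gamma(α, β) prior on σ², the Normal likelihood is conjugate: posterior is Inv-Gamma(α + n/2, β + Σ(xᵢ−μ)²/2).
Σ(xᵢ−μ)² = (2.88)² + (-0.62)² + (1.86)² + (6.50)² + (-8.91)² + (3.97)² + (-0.67)² + (-3.18)² + (-1.42)² + (-2.12)² + (-1.19)² = 168.0256.
Posterior: Inv-Gamma(4.51 + 11/2, 5.42 + 168.0256/2) = Inv-Gamma(10.01, 89.43280).
E[σ²|data] = β/(α−1) = 89.43280/9.01 = 9.9259.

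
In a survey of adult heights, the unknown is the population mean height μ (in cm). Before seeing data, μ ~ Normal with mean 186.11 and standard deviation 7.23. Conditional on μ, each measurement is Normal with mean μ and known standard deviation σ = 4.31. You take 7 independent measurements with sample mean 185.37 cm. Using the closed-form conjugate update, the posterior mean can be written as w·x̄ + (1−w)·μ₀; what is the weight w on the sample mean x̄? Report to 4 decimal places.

For Normal data with known variance σ², a Normal(μ₀, σ₀²) prior on μ is conjugate. Posterior precision = 1/σ₀² + n/σ²; posterior mean is the precision-weighted average of μ₀ and x̄.
σ₀² = 7.23² = 52.2729, σ² = 4.31² = 18.5761. Prior precision 1/σ₀² = 1/52.2729; data precision n/σ² = 7/18.5761.
w = (n/σ²)/(1/σ₀² + n/σ²) = n·σ₀²/(σ² + n·σ₀²) = 7·52.2729/(18.5761 + 7·52.2729) = 365.9103/384.4864 = 0.9517.

0.9517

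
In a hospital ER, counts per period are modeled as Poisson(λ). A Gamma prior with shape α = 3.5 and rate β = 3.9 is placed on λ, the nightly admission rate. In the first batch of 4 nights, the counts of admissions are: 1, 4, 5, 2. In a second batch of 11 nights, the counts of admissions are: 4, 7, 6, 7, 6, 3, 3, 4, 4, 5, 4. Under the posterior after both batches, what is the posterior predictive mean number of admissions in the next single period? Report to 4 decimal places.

3.6243

With a Gamma(shape α, rate β) prior, the Poisson likelihood is conjugate: the posterior is Gamma(α + ΣXᵢ, β + n).
Batch 1: sum of counts S = 12 over n = 4 nights.
After batch 1: Gamma(α+S, β+n) = Gamma(3.5+12, 3.9+4) = Gamma(15.5, 7.9).
Batch 2: sum of counts S = 53 over n = 11 nights.
After batch 2: Gamma(α+S, β+n) = Gamma(15.5+53, 7.9+11) = Gamma(68.5, 18.9).
The predictive distribution for one future period is NegBinom with mean α/β = 3.6243.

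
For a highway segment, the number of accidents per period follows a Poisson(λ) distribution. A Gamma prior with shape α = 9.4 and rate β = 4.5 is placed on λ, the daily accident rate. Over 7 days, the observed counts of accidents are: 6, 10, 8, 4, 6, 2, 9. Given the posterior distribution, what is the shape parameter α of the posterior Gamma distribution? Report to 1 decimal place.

With a Gamma(shape α, rate β) prior, the Poisson likelihood is conjugate: the posterior is Gamma(α + ΣXᵢ, β + n).
Sum of counts S = 45 over n = 7 days.
Posterior: Gamma(α+S, β+n) = Gamma(9.4+45, 4.5+7) = Gamma(54.4, 11.5).
Posterior α = 54.4.

54.4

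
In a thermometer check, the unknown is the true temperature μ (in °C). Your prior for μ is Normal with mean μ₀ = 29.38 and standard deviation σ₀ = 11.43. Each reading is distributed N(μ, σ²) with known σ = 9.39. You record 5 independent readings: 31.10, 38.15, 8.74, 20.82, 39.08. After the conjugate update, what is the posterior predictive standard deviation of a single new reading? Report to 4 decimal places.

For Normal data with known variance σ², a Normal(μ₀, σ₀²) prior on μ is conjugate. Posterior precision = 1/σ₀² + n/σ²; posterior mean is the precision-weighted average of μ₀ and x̄.
σ₀² = 11.43² = 130.6449, σ² = 9.39² = 88.1721; σ² + n·σ₀² = 88.1721 + 5·130.6449 = 741.3966.
Posterior precision = 1/σ₀² + n/σ² = 1/130.6449 + 5/88.1721 = (σ² + n·σ₀²)/(σ₀²σ²) = 741.3966/(130.6449·88.1721); posterior variance σₙ² = σ₀²σ²/(σ² + n·σ₀²) = 130.6449·88.1721/741.3966 = 15.537211.
Predictive variance for one new observation = σₙ² + σ² = 130.6449·88.1721/741.3966 + 88.1721 = σ²·(σ₀² + 741.3966)/741.3966 = 88.1721·872.0415/741.3966 = 103.709311; SD = √(88.1721·872.0415/741.3966) = 10.1838.

10.1838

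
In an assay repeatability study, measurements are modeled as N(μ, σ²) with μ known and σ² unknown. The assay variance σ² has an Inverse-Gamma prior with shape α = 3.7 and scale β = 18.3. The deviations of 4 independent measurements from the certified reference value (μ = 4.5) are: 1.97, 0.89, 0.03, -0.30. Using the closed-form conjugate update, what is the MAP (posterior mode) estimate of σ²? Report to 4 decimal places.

With known mean μ and an Inverse-Gamma(α, β) prior on σ², the Normal likelihood is conjugate: posterior is Inv-Gamma(α + n/2, β + Σ(xᵢ−μ)²/2).
Σ(xᵢ−μ)² = (1.97)² + (0.89)² + (0.03)² + (-0.30)² = 4.7639.
Posterior: Inv-Gamma(3.7 + 4/2, 18.3 + 4.7639/2) = Inv-Gamma(5.70, 20.68195).
Mode = β/(α+1) = 20.68195/6.70 = 3.0869.

3.0869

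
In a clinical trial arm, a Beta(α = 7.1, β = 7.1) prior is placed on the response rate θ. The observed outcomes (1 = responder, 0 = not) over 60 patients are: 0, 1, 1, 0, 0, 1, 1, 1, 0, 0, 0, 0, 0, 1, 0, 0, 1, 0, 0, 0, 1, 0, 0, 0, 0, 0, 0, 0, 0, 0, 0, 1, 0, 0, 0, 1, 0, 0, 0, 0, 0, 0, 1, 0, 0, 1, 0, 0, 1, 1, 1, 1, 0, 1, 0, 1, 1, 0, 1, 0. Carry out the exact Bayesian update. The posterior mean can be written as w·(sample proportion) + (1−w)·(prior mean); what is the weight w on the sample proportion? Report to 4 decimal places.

0.8086

The Beta prior is conjugate to a Binomial/Bernoulli likelihood; the update adds successes to α and failures to β.
Posterior mean = (α₀+k)/(α₀+β₀+n) = [n/(α₀+β₀+n)]·(k/n) + [(α₀+β₀)/(α₀+β₀+n)]·α₀/(α₀+β₀), so only n and the prior enter the weight.
The weight on the data is w = n/(α₀+β₀+n) = 60/(7.1+7.1+60) = 60/74.2 = 0.8086.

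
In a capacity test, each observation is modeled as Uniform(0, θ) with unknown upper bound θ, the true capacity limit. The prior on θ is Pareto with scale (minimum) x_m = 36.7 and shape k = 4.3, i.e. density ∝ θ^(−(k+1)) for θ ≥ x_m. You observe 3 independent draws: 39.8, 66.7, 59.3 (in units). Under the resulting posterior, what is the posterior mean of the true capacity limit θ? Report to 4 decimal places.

A Pareto(scale x_m, shape k) prior on the upper bound θ of Uniform(0, θ) is conjugate: posterior is Pareto(max(x_m, max xᵢ), k + n).
Sample maximum = 66.7; prior scale x_m = 36.7 → posterior scale = max = 66.7.
Posterior shape = 4.3 + 3 = 7.3.
E[θ|data] = k·x_m/(k−1) = 7.3·66.7/6.3 = 77.2873.

77.2873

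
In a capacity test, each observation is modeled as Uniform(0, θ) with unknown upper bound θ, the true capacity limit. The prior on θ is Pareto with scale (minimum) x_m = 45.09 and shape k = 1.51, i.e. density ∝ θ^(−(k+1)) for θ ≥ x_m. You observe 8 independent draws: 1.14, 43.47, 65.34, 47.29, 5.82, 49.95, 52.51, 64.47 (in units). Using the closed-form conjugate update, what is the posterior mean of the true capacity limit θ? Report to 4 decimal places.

73.0180

A Pareto(scale x_m, shape k) prior on the upper bound θ of Uniform(0, θ) is conjugate: posterior is Pareto(max(x_m, max xᵢ), k + n).
Sample maximum = 65.34; prior scale x_m = 45.09 → posterior scale = max = 65.34.
Posterior shape = 1.51 + 8 = 9.51.
E[θ|data] = k·x_m/(k−1) = 9.51·65.34/8.51 = 73.0180.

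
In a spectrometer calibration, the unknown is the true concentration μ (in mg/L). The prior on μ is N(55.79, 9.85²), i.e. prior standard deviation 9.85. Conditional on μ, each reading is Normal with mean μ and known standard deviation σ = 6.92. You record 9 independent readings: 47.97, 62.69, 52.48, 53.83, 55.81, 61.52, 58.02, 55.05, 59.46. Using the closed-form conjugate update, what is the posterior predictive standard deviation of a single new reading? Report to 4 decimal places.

7.2753

For Normal data with known variance σ², a Normal(μ₀, σ₀²) prior on μ is conjugate. Posterior precision = 1/σ₀² + n/σ²; posterior mean is the precision-weighted average of μ₀ and x̄.
σ₀² = 9.85² = 97.0225, σ² = 6.92² = 47.8864; σ² + n·σ₀² = 47.8864 + 9·97.0225 = 921.0889.
Posterior precision = 1/σ₀² + n/σ² = 1/97.0225 + 9/47.8864 = (σ² + n·σ₀²)/(σ₀²σ²) = 921.0889/(97.0225·47.8864); posterior variance σₙ² = σ₀²σ²/(σ² + n·σ₀²) = 97.0225·47.8864/921.0889 = 5.044093.
Predictive variance for one new observation = σₙ² + σ² = 97.0225·47.8864/921.0889 + 47.8864 = σ²·(σ₀² + 921.0889)/921.0889 = 47.8864·1018.1114/921.0889 = 52.930493; SD = √(47.8864·1018.1114/921.0889) = 7.2753.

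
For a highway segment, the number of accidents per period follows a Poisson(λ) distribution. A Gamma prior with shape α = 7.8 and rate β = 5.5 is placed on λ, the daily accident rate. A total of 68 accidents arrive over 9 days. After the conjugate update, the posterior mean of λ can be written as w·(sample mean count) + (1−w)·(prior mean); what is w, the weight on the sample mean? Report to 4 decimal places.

0.6207

With a Gamma(shape α, rate β) prior, the Poisson likelihood is conjugate: the posterior is Gamma(α + ΣXᵢ, β + n).
Posterior mean = (α₀+S)/(β₀+n) = [n/(β₀+n)]·(S/n) + [β₀/(β₀+n)]·(α₀/β₀), so only n and β₀ enter the weight.
Weight on data w = n/(β₀+n) = 9/(5.5+9) = 9/14.5 = 0.6207.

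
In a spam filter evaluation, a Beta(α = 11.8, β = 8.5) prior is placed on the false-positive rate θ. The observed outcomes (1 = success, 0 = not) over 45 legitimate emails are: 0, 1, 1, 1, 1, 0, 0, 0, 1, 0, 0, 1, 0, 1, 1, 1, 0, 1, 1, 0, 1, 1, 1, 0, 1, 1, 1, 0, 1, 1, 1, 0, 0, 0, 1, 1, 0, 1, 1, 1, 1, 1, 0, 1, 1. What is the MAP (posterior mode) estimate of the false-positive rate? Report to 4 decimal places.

0.6288

The Beta prior is conjugate to a Binomial/Bernoulli likelihood; the update adds successes to α and failures to β.
Posterior: Beta(α+k, β+n−k) = Beta(11.8+29, 8.5+16) = Beta(40.8, 24.5).
Mode of Beta(a,b) for a,b>1 is (a−1)/(a+b−2) = 39.8/63.3 = 0.6288.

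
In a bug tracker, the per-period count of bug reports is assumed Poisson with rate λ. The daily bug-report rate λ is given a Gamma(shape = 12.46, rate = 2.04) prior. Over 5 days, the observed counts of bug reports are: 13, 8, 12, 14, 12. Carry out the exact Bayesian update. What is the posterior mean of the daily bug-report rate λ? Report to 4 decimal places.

10.1506

With a Gamma(shape α, rate β) prior, the Poisson likelihood is conjugate: the posterior is Gamma(α + ΣXᵢ, β + n).
Sum of counts S = 59 over n = 5 days.
Posterior: Gamma(α+S, β+n) = Gamma(12.46+59, 2.04+5) = Gamma(71.46, 7.04).
Posterior mean = α/β = 71.46/7.04 = 10.1506.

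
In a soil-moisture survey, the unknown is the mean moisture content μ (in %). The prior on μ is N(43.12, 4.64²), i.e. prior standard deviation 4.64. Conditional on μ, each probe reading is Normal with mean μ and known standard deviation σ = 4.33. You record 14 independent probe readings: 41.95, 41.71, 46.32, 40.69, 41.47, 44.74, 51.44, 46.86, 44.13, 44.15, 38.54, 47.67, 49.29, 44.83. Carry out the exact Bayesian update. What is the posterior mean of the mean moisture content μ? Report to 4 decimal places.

For Normal data with known variance σ², a Normal(μ₀, σ₀²) prior on μ is conjugate. Posterior precision = 1/σ₀² + n/σ²; posterior mean is the precision-weighted average of μ₀ and x̄.
Σxᵢ = 41.95 + 41.71 + 46.32 + 40.69 + 41.47 + 44.74 + 51.44 + 46.86 + 44.13 + 44.15 + 38.54 + 47.67 + 49.29 + 44.83 = 623.79, so n·x̄ = 623.79.
σ₀² = 4.64² = 21.5296, σ² = 4.33² = 18.7489; σ² + n·σ₀² = 18.7489 + 14·21.5296 = 320.1633.
Posterior mean = (μ₀/σ₀² + n·x̄/σ²)/(1/σ₀² + n/σ²) = (σ²·μ₀ + σ₀²·n·x̄)/(σ² + n·σ₀²) = (18.7489·43.12 + 21.5296·623.79)/320.1633 = 14238.401752/320.1633 = 44.4723.

44.4723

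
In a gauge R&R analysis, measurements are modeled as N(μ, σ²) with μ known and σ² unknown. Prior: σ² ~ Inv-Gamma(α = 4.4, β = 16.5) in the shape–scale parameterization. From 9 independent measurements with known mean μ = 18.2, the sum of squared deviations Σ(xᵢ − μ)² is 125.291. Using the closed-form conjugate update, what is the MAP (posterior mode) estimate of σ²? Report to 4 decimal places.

7.9945

With known mean μ and an Inverse-Gamma(α, β) prior on σ², the Normal likelihood is conjugate: posterior is Inv-Gamma(α + n/2, β + Σ(xᵢ−μ)²/2).
Posterior: Inv-Gamma(4.4 + 9/2, 16.5 + 125.291/2) = Inv-Gamma(8.90, 79.1455).
Mode = β/(α+1) = 79.1455/9.90 = 7.9945.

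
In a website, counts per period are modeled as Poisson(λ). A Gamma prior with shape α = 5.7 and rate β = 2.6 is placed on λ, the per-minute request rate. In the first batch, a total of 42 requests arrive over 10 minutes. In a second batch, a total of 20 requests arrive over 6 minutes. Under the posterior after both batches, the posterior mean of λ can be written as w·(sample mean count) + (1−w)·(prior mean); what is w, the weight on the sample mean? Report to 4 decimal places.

With a Gamma(shape α, rate β) prior, the Poisson likelihood is conjugate: the posterior is Gamma(α + ΣXᵢ, β + n).
Total number of minutes: n = 10 + 6 = 16.
Posterior mean = (α₀+S)/(β₀+n) = [n/(β₀+n)]·(S/n) + [β₀/(β₀+n)]·(α₀/β₀), so only n and β₀ enter the weight.
Weight on data w = n/(β₀+n) = 16/(2.6+16) = 16/18.6 = 0.8602.

0.8602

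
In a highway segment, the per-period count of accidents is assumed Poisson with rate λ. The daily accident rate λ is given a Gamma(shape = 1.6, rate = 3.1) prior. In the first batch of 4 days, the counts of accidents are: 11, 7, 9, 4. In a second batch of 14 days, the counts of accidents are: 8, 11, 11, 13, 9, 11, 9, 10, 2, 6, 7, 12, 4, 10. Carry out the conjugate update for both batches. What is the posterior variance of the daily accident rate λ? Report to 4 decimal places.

0.3495

With a Gamma(shape α, rate β) prior, the Poisson likelihood is conjugate: the posterior is Gamma(α + ΣXᵢ, β + n).
Batch 1: sum of counts S = 31 over n = 4 days.
After batch 1: Gamma(α+S, β+n) = Gamma(1.6+31, 3.1+4) = Gamma(32.6, 7.1).
Batch 2: sum of counts S = 123 over n = 14 days.
After batch 2: Gamma(α+S, β+n) = Gamma(32.6+123, 7.1+14) = Gamma(155.6, 21.1).
Var = α/β² = 155.6/21.1² = 0.3495.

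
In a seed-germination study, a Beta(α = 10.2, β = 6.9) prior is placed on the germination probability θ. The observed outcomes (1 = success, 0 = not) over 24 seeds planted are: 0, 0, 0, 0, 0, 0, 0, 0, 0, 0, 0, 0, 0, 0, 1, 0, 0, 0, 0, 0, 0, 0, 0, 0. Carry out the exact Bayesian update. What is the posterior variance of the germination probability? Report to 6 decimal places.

0.004709

The Beta prior is conjugate to a Binomial/Bernoulli likelihood; the update adds successes to α and failures to β.
Posterior: Beta(α+k, β+n−k) = Beta(10.2+1, 6.9+23) = Beta(11.2, 29.9).
Var = αβ/((α+β)²(α+β+1)) = 11.2·29.9/(41.1²·42.1) = 0.004709.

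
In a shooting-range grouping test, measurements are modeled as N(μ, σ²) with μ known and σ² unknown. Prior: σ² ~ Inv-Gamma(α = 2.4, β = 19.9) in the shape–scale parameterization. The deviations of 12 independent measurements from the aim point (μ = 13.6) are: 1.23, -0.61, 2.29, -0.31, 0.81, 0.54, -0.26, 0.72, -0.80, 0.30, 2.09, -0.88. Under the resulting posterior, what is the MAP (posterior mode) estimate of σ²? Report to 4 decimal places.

2.8953

With known mean μ and an Inverse-Gamma(α, β) prior on σ², the Normal likelihood is conjugate: posterior is Inv-Gamma(α + n/2, β + Σ(xᵢ−μ)²/2).
Σ(xᵢ−μ)² = (1.23)² + (-0.61)² + (2.29)² + (-0.31)² + (0.81)² + (0.54)² + (-0.26)² + (0.72)² + (-0.80)² + (0.30)² + (2.09)² + (-0.88)² = 14.6314.
Posterior: Inv-Gamma(2.4 + 12/2, 19.9 + 14.6314/2) = Inv-Gamma(8.40, 27.21570).
Mode = β/(α+1) = 27.21570/9.40 = 2.8953.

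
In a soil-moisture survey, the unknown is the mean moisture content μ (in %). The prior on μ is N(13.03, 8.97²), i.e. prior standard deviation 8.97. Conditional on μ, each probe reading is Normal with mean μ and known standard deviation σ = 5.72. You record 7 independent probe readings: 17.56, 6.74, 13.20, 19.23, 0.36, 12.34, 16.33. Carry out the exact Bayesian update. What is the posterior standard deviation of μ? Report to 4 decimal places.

2.1018

For Normal data with known variance σ², a Normal(μ₀, σ₀²) prior on μ is conjugate. Posterior precision = 1/σ₀² + n/σ²; posterior mean is the precision-weighted average of μ₀ and x̄.
σ₀² = 8.97² = 80.4609, σ² = 5.72² = 32.7184; σ² + n·σ₀² = 32.7184 + 7·80.4609 = 595.9447.
Posterior precision = 1/σ₀² + n/σ² = 1/80.4609 + 7/32.7184 = (σ² + n·σ₀²)/(σ₀²σ²) = 595.9447/(80.4609·32.7184); posterior variance σₙ² = σ₀²σ²/(σ² + n·σ₀²) = 80.4609·32.7184/595.9447 = 4.417443.
Posterior SD = √σₙ² = √(80.4609·32.7184/595.9447) = 2.1018.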